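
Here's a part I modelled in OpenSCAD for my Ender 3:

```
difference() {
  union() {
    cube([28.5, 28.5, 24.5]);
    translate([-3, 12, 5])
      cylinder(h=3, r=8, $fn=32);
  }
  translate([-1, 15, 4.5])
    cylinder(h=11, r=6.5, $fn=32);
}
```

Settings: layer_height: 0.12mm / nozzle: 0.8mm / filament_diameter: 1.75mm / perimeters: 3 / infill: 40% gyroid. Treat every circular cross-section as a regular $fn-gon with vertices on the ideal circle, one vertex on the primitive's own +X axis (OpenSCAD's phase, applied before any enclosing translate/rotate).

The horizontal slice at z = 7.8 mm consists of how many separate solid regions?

At z = 7.8 mm: the cube is present — its section is the full 28.5×28.5 rectangle; the cylinder at (-3, 12): section is a regular 32-gon, circumradius r=8; Merging all regions: the regions partially overlap (shared area 53.20 mm²), so overlapping operands fuse into one piece — 1 connected region; the r=6.5 cylinder at (-1, 15) gives a regular 32-gon of circumradius 6.5 (constant along its height); After the difference (first − rest): starting from that combined region, the r=6.5 cylinder at (-1, 15) partially overlaps it — only the 125.26 mm² overlap (of its 131.88 mm²) is removed, clipping the outline — 1 connected region. The result has 1 disconnected region.

1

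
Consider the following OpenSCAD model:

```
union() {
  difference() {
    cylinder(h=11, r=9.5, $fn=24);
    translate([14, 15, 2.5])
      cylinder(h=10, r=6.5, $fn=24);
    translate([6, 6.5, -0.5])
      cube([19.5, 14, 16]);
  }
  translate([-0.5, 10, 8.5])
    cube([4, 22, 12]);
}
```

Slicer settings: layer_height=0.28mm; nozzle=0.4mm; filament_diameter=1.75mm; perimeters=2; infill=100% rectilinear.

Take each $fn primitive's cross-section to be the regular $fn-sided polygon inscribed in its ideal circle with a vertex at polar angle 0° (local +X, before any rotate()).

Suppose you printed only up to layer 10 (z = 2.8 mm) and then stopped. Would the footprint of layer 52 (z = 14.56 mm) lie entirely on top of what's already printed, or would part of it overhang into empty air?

part overhangs

Compare the two slices. At z = 2.8: the r=9.5 cylinder gives a regular 24-gon of circumradius 9.5 (constant along its height) (area = (24/2)·9.500²·sin(360°/24) = 280.30 mm²); the r=6.5 cylinder at (14, 15) gives a regular 24-gon of circumradius 6.5 (constant along its height) (area = (24/2)·6.500²·sin(360°/24) = 131.22 mm²); the 19.5×14 cube at (6, 6.5) contributes its full rectangle (area 273.00 mm²); After the difference (first − rest): starting from the r=9.5 cylinder (280.30 mm²), the r=6.5 cylinder at (14, 15) misses the remaining region (no effect); the 19.5×14 cube at (6, 6.5) partially overlaps it — only the 0.37 mm² overlap (of its 273.00 mm²) is removed, clipping the outline — area = 279.93 mm²; the cube at (-0.5, 10) is absent (z outside [8.5, 20.5]); Taking the union: only that combined region is present, so the union is just that shape — area = 279.93 mm². At z = 14.56: the cylinder is absent (z outside [0, 11]); the cylinder at (14, 15) does not reach this height (z outside [2.5, 12.5]); the cube at (6, 6.5) is present — its section is the full 19.5×14 rectangle (area 273.00 mm²); Taking the first minus the rest: the first operand is absent here, so nothing remains; the cube at (-0.5, 10) is present — its section is the full 4×22 rectangle (area 88.00 mm²); Taking the union: only the 4×22 cube at (-0.5, 10) is present, so the union is just that shape — area = 88.00 mm². Checking containment: at z = 14.56 the cross-section extends beyond the z = 2.8 cross-section by about 88.00 mm².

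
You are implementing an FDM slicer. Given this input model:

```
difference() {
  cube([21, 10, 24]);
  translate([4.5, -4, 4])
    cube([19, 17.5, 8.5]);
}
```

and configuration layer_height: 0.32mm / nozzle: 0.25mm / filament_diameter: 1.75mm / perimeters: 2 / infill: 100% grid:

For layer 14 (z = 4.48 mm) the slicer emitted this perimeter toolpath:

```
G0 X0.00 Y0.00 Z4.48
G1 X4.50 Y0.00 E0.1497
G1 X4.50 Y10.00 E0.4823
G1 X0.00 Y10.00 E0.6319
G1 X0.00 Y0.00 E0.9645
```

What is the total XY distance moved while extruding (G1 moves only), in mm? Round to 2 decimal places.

Sum the Euclidean lengths of each G1 segment: total = 29.00 mm.

29.00 mm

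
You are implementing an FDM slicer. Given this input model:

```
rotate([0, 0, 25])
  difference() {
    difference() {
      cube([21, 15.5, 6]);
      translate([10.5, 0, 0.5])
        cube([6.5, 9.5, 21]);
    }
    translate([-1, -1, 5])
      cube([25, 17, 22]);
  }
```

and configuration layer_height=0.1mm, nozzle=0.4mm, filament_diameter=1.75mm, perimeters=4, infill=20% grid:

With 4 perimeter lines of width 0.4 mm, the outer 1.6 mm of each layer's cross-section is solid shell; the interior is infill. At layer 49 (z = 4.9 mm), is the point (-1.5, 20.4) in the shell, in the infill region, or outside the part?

At z = 4.9 mm: the cube is present — its section is the full 21×15.5 rectangle; the 6.5×9.5 cube at (10.5, 0) contributes its full rectangle; After the difference (first − rest): starting from the 21×15.5 cube, the 6.5×9.5 cube at (10.5, 0) lies inside it touching the edge (removes its full 61.75 mm²) — 1 connected region; the cube at (-1, -1) is absent (z outside [5, 27]); After the difference (first − rest): none of the subtracted shapes is present at this height, so that combined region is unchanged — 1 connected region; (rotated 25° about Z; rotation is an isometry so areas/perimeters/island counts are preserved). Overall, the cross-section is a single solid region. Undo the 25° rotation: the query point maps to (7.262, 19.123) in the un-rotated model frame. The nearest boundary edge runs (0.00, 15.50)→(21.00, 15.50); distance from the point to it = 3.62 mm. The point is not inside any of the regions above, so it lies outside the cross-section (3.62 mm from the nearest boundary).

outside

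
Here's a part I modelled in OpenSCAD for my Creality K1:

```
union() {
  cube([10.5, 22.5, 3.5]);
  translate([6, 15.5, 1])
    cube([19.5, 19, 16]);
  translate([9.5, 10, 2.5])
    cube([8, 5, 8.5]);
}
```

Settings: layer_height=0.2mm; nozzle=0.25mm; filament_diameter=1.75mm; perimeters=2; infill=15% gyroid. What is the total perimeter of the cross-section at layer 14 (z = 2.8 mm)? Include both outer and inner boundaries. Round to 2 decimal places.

At z = 2.8 mm: the cube is present — its section is the full 10.5×22.5 rectangle (perimeter 66.00 mm); the cube at (6, 15.5) (footprint 19.5×19) is included at this height (perimeter 77.00 mm); the cube at (9.5, 10) is present — its section is the full 8×5 rectangle (perimeter 26.00 mm); Merging all regions: the regions partially overlap (shared area 36.50 mm²), so the edge portions inside another operand are dropped and the merged outline is re-measured after clipping — boundary = 134.00 mm. Overall, the cross-section is a single solid region. Total boundary length (outer) = 134.00 mm.

134.00 mm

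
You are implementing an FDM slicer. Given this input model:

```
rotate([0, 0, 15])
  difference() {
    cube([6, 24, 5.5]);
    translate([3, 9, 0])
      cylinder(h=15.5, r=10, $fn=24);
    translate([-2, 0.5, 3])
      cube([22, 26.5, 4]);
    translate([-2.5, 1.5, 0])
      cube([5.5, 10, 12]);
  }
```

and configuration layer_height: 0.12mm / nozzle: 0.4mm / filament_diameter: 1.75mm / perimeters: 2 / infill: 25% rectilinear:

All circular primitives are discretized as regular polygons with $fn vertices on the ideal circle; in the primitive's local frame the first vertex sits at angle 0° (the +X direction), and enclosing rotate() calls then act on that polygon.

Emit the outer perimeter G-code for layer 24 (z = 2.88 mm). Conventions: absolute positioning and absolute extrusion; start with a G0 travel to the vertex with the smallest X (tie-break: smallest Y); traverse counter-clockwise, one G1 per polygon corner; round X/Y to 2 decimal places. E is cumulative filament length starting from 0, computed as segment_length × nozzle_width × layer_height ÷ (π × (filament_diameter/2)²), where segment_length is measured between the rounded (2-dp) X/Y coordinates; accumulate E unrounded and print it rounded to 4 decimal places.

At z = 2.88 mm: the cube (footprint 6×24) is included at this height; the r=10 cylinder at (3, 9) gives a regular 24-gon of circumradius 10 (constant along its height); the cube at (-2, 0.5) is absent (z outside [3, 7]); the cube at (-2.5, 1.5) is present — its section is the full 5.5×10 rectangle; Subtracting the remaining from the first: starting from the 6×24 cube, the r=10 cylinder at (3, 9) partially overlaps it — only the 112.77 mm² overlap (of its 310.58 mm²) is removed, clipping the outline; the 5.5×10 cube at (-2.5, 1.5) misses the remaining region (no effect) — 1 connected region; (rotated 15° about Z; rotation is an isometry so areas/perimeters/island counts are preserved). The outline is a single polygon with 7 vertices. Extrusion per mm of travel: 0.4 × 0.12 / (π × 0.875²) = 0.019956. Accumulating E over each segment gives final E = 0.4617.

G0 X-6.21 Y23.18 Z2.88
G1 X-4.79 Y17.86 E0.1099
G1 X-4.43 Y18.13 E0.1189
G1 X-2.02 Y19.13 E0.1709
G1 X0.57 Y19.47 E0.2231
G1 X1.01 Y19.41 E0.2319
G1 X-0.42 Y24.74 E0.3421
G1 X-6.21 Y23.18 E0.4617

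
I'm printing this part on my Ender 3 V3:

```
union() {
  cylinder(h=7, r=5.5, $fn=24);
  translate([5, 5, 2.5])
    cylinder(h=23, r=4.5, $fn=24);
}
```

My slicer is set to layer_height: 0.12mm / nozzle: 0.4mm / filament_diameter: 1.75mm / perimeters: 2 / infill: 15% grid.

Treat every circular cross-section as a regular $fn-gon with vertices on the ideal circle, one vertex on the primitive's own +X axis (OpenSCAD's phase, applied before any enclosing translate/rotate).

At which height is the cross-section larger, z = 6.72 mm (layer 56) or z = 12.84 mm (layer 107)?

Layer 56 (z = 6.72): the r=5.5 cylinder contributes a regular 24-gon of circumradius 5.5 (area = (24/2)·5.500²·sin(360°/24) = 93.95 mm²); the r=4.5 cylinder at (5, 5) gives a regular 24-gon of circumradius 4.5 (constant along its height) (area = (24/2)·4.500²·sin(360°/24) = 62.89 mm²); Combining (union): the regions partially overlap — summed areas 156.84 mm² minus the doubly-counted overlap 13.72 mm² gives 143.12 mm² — area = 143.12 mm². So its area = 143.12 mm². Layer 107 (z = 12.84): the cylinder is not intersected at this z (z outside [0, 7]); the r=4.5 cylinder at (5, 5) gives a regular 24-gon of circumradius 4.5 (constant along its height) (area = (24/2)·4.500²·sin(360°/24) = 62.89 mm²); Taking the union: only the r=4.5 cylinder at (5, 5) is present, so the union is just that shape — area = 62.89 mm². So its area = 62.89 mm². Layer 56 is larger (143.12 vs 62.89 mm²).

layer 56 (z = 6.72 mm)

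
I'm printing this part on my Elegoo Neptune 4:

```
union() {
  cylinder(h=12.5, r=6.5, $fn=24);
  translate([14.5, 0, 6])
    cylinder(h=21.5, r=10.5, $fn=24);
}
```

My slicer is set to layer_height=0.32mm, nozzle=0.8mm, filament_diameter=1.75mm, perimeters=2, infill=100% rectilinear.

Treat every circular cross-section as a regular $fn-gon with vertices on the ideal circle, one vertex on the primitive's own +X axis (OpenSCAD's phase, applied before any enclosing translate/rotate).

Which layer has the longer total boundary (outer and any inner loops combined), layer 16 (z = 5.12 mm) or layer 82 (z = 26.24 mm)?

layer 82 (z = 26.24 mm)

Layer 16 (z = 5.12): the r=6.5 cylinder contributes a regular 24-gon of circumradius 6.5 (perimeter = 2·24·6.500·sin(180°/24) = 40.72 mm); the cylinder at (14.5, 0) is not intersected at this z (z outside [6, 27.5]); Merging all regions: only the r=6.5 cylinder is present, so the union is just that shape — boundary = 40.72 mm. So its perimeter = 40.72 mm. Layer 82 (z = 26.24): the cylinder is absent (z outside [0, 12.5]); the r=10.5 cylinder at (14.5, 0) contributes a regular 24-gon of circumradius 10.5 (perimeter = 2·24·10.500·sin(180°/24) = 65.79 mm); Merging all regions: only the r=10.5 cylinder at (14.5, 0) is present, so the union is just that shape — boundary = 65.79 mm. So its perimeter = 65.79 mm. Layer 82 is larger (65.79 vs 40.72 mm).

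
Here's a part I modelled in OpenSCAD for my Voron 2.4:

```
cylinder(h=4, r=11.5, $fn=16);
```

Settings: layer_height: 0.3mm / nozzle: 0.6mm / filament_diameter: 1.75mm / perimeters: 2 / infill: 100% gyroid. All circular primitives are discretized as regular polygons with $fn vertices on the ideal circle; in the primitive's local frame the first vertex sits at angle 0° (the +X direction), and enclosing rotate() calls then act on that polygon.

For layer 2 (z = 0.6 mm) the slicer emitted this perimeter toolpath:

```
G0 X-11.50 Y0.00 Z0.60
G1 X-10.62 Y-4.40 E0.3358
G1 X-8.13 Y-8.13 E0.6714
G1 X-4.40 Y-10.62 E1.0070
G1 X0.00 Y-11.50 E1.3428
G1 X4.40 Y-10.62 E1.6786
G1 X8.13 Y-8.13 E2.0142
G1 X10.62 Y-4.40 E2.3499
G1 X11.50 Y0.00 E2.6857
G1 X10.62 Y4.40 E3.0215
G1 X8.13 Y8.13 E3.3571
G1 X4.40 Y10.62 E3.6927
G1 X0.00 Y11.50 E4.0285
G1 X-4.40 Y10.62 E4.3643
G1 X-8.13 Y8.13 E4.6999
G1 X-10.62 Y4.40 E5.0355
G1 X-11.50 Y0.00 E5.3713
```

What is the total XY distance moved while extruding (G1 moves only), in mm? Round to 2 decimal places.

71.78 mm

Sum the Euclidean lengths of each G1 segment: total = 71.78 mm.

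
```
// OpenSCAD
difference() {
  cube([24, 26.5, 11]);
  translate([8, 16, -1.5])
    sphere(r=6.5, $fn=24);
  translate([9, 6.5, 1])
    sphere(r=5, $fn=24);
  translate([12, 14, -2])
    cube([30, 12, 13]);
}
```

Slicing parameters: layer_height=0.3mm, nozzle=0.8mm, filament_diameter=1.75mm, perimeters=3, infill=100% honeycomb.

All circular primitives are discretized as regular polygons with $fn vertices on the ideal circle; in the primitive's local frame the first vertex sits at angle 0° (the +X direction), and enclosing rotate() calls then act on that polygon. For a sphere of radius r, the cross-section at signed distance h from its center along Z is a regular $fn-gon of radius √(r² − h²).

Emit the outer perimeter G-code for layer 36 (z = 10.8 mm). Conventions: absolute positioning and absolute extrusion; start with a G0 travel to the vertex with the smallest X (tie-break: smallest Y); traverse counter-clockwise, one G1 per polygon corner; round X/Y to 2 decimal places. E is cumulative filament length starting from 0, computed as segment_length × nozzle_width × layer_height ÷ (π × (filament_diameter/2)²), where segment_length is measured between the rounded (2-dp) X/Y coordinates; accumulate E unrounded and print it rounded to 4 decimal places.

At z = 10.8 mm: the cube is present — its section is the full 24×26.5 rectangle; the sphere at (8, 16) is not intersected at this z (|z−center|=12.300 > r=6.5); the sphere at (9, 6.5) is not intersected at this z (|z−center|=9.800 > r=5); the cube at (12, 14) (footprint 30×12) is included at this height; After the difference (first − rest): starting from the 24×26.5 cube, the 30×12 cube at (12, 14) partially overlaps it — only the 144.00 mm² overlap (of its 360.00 mm²) is removed, clipping the outline — 1 connected region. The outline is a single polygon with 8 vertices. Extrusion per mm of travel: 0.8 × 0.3 / (π × 0.875²) = 0.099780. Accumulating E over each segment gives final E = 12.4726.

G0 X0.00 Y0.00 Z10.80
G1 X24.00 Y0.00 E2.3947
G1 X24.00 Y14.00 E3.7917
G1 X12.00 Y14.00 E4.9890
G1 X12.00 Y26.00 E6.1864
G1 X24.00 Y26.00 E7.3837
G1 X24.00 Y26.50 E7.4336
G1 X0.00 Y26.50 E9.8284
G1 X0.00 Y0.00 E12.4726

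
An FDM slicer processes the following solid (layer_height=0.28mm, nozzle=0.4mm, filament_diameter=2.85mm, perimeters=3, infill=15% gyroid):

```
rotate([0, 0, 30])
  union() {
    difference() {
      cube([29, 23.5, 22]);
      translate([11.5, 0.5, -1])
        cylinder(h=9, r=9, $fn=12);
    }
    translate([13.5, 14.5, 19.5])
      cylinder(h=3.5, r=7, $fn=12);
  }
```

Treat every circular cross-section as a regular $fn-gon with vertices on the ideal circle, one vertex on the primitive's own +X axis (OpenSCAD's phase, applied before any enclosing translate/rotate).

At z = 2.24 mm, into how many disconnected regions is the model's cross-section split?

At z = 2.24 mm: the cube is present — its section is the full 29×23.5 rectangle; the r=9 cylinder at (11.5, 0.5) gives a regular 12-gon of circumradius 9 (constant along its height); After the difference (first − rest): starting from the 29×23.5 cube, the r=9 cylinder at (11.5, 0.5) partially overlaps it — only the 130.43 mm² overlap (of its 243.00 mm²) is removed, clipping the outline — 1 connected region; the cylinder at (13.5, 14.5) is not intersected at this z (z outside [19.5, 23]); Taking the union: only that combined region is present, so the union is just that shape — 1 connected region; (rotated 30° about Z; rotation is an isometry so areas/perimeters/island counts are preserved). The result has 1 disconnected region.

1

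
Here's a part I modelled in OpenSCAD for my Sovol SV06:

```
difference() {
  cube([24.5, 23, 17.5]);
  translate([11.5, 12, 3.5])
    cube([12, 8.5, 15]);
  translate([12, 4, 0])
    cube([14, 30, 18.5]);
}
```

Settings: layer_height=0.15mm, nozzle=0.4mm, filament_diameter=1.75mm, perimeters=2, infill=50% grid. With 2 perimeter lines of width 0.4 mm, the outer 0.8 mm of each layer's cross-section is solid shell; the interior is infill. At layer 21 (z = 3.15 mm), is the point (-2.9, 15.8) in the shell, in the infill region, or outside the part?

outside

At z = 3.15 mm: the cube (footprint 24.5×23) is included at this height; the cube at (11.5, 12) is absent (z outside [3.5, 18.5]); the cube at (12, 4) (footprint 14×30) is included at this height; After the difference (first − rest): starting from the 24.5×23 cube, the 14×30 cube at (12, 4) partially overlaps it — only the 237.50 mm² overlap (of its 420.00 mm²) is removed, clipping the outline — 1 connected region. Overall, the cross-section is a single solid region. The nearest boundary edge runs (0.00, 0.00)→(0.00, 23.00); distance from the point to it = 2.90 mm. The point is not inside any of the regions above, so it lies outside the cross-section (2.90 mm from the nearest boundary).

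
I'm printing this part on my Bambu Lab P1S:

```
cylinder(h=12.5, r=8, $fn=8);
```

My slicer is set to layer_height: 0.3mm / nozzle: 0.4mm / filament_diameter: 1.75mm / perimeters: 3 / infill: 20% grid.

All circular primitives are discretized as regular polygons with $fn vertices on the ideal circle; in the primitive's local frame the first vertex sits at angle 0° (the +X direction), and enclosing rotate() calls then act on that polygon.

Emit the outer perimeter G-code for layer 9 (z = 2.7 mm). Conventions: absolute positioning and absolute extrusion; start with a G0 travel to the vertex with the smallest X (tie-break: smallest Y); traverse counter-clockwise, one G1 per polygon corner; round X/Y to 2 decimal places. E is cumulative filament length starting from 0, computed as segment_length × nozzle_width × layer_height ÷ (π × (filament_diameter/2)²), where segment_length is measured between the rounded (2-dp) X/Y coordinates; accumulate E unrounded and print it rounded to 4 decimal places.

G0 X-8.00 Y0.00 Z2.70
G1 X-5.66 Y-5.66 E0.3056
G1 X0.00 Y-8.00 E0.6111
G1 X5.66 Y-5.66 E0.9167
G1 X8.00 Y0.00 E1.2222
G1 X5.66 Y5.66 E1.5278
G1 X0.00 Y8.00 E1.8334
G1 X-5.66 Y5.66 E2.1389
G1 X-8.00 Y0.00 E2.4445

At z = 2.7 mm: the cylinder: section is a regular 8-gon, circumradius r=8. The outline is a single polygon with 8 vertices. Extrusion per mm of travel: 0.4 × 0.3 / (π × 0.875²) = 0.049890. Accumulating E over each segment gives final E = 2.4445.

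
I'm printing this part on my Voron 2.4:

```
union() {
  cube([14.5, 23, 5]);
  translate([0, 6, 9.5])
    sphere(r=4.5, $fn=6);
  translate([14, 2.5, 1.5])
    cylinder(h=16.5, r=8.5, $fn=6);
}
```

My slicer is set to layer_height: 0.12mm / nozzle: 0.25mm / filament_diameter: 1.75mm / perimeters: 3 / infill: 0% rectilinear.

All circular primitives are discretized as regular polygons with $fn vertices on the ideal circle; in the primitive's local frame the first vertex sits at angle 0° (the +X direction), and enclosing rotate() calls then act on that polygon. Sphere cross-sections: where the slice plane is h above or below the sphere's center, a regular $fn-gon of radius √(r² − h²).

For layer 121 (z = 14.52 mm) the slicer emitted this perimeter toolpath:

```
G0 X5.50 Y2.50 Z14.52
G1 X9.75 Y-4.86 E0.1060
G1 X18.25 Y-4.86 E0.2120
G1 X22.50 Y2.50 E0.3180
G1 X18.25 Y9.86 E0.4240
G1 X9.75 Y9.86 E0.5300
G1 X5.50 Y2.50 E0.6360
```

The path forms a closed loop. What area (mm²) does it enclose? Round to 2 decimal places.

Apply the shoelace formula to the sequence of (X, Y) vertices; enclosed area = 187.68 mm².

187.68 mm²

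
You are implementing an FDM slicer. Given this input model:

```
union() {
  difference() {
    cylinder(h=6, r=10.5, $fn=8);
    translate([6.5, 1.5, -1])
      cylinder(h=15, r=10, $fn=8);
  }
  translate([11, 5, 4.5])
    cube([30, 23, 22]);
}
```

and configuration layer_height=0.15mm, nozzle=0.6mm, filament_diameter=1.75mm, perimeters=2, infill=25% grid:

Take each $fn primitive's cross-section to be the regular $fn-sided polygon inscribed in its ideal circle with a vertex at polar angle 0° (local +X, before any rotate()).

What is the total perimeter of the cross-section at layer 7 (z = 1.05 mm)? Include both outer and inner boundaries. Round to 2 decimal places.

65.37 mm

At z = 1.05 mm: the cylinder: section is a regular 8-gon, circumradius r=10.5 (perimeter = 2·8·10.500·sin(180°/8) = 64.29 mm); the r=10 cylinder at (6.5, 1.5) contributes a regular 8-gon of circumradius 10 (perimeter = 2·8·10.000·sin(180°/8) = 61.23 mm); Taking the first minus the rest: starting from the r=10.5 cylinder, the r=10 cylinder at (6.5, 1.5) partially overlaps it — only the 169.82 mm² overlap (of its 282.84 mm²) is removed, clipping the outline — boundary = 65.37 mm; the cube at (11, 5) is not intersected at this z (z outside [4.5, 26.5]); Combining (union): only the result so far is present, so the union is just that shape — boundary = 65.37 mm. Overall, the cross-section is a single solid region. Total boundary length (outer) = 65.37 mm.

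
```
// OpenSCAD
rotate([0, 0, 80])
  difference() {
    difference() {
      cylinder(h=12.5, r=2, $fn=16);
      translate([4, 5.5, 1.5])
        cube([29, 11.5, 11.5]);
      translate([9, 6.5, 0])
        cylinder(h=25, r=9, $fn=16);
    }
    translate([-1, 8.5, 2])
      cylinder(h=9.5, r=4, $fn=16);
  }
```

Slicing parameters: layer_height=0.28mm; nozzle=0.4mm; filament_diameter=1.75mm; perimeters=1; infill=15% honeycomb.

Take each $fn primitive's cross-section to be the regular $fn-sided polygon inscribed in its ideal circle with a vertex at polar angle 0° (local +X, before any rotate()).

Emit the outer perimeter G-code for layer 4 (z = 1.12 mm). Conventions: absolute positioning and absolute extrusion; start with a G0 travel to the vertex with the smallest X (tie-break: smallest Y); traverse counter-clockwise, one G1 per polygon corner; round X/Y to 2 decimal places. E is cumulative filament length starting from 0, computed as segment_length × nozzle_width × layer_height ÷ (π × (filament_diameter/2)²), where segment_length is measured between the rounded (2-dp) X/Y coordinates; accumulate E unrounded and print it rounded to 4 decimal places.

At z = 1.12 mm: the cylinder: section is a regular 16-gon, circumradius r=2; the cube at (4, 5.5) does not reach this height (z outside [1.5, 13]); the r=9 cylinder at (9, 6.5) contributes a regular 16-gon of circumradius 9; Subtracting the remaining from the first: starting from the r=2 cylinder, the r=9 cylinder at (9, 6.5) misses the remaining region (no effect) — 1 connected region; the cylinder at (-1, 8.5) is not intersected at this z (z outside [2, 11.5]); After the difference (first − rest): none of the subtracted shapes is present at this height, so that combined region is unchanged — 1 connected region; (whole slice rotated 80° about Z — lengths, areas and connectivity unchanged). The outline is a single polygon with 16 vertices. Extrusion per mm of travel: 0.4 × 0.28 / (π × 0.875²) = 0.046564. Accumulating E over each segment gives final E = 0.5815.

G0 X-1.97 Y0.35 Z1.12
G1 X-1.95 Y-0.43 E0.0363
G1 X-1.64 Y-1.15 E0.0728
G1 X-1.07 Y-1.69 E0.1094
G1 X-0.35 Y-1.97 E0.1454
G1 X0.43 Y-1.95 E0.1817
G1 X1.15 Y-1.64 E0.2182
G1 X1.69 Y-1.07 E0.2548
G1 X1.97 Y-0.35 E0.2907
G1 X1.95 Y0.43 E0.3271
G1 X1.64 Y1.15 E0.3636
G1 X1.07 Y1.69 E0.4001
G1 X0.35 Y1.97 E0.4361
G1 X-0.43 Y1.95 E0.4724
G1 X-1.15 Y1.64 E0.5089
G1 X-1.69 Y1.07 E0.5455
G1 X-1.97 Y0.35 E0.5815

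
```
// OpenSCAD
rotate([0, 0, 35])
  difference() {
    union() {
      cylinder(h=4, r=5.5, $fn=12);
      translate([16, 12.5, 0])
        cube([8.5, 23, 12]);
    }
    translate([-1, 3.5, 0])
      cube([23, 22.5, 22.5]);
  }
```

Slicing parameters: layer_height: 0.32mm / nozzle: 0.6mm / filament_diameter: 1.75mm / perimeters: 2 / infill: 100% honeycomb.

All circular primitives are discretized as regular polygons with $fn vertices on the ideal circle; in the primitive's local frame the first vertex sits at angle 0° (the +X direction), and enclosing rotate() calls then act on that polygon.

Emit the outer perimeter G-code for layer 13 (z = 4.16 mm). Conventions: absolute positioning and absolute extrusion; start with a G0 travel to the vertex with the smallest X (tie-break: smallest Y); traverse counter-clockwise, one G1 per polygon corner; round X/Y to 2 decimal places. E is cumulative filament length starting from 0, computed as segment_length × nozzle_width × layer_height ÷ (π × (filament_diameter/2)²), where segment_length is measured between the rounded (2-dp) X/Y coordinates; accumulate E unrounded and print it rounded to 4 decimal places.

G0 X-7.26 Y38.26 Z4.16
G1 X-1.81 Y30.48 E0.7583
G1 X3.11 Y33.92 E1.2375
G1 X10.85 Y22.86 E2.3150
G1 X12.90 Y24.29 E2.5146
G1 X-0.29 Y43.13 E4.3504
G1 X-7.26 Y38.26 E5.0291

At z = 4.16 mm: the cylinder is not intersected at this z (z outside [0, 4]); the cube at (16, 12.5) (footprint 8.5×23) is included at this height; Merging all regions: only the 8.5×23 cube at (16, 12.5) is present, so the union is just that shape — 1 connected region; the 23×22.5 cube at (-1, 3.5) contributes its full rectangle; After the difference (first − rest): starting from that combined region, the 23×22.5 cube at (-1, 3.5) partially overlaps it — only the 81.00 mm² overlap (of its 517.50 mm²) is removed, clipping the outline — 1 connected region; (whole slice rotated 35° about Z — lengths, areas and connectivity unchanged). The outline is a single polygon with 6 vertices. Extrusion per mm of travel: 0.6 × 0.32 / (π × 0.875²) = 0.079824. Accumulating E over each segment gives final E = 5.0291.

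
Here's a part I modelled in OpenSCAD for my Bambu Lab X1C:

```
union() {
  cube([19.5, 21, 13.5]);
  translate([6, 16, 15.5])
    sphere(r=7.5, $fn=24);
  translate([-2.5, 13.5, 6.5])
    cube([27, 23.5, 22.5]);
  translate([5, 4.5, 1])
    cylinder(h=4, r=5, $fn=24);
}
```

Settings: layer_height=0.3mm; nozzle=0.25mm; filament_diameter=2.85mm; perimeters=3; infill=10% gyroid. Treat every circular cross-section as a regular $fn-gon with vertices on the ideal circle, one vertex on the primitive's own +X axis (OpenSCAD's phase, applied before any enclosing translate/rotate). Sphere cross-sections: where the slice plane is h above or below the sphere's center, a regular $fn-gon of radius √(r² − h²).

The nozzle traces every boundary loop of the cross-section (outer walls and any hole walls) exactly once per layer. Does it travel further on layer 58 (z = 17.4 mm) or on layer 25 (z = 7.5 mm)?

layer 25 (z = 7.5 mm)

Layer 58 (z = 17.4): the cube does not reach this height (z outside [0, 13.5]); the sphere at (6, 16): section is a regular 24-gon, circumradius = √(r²−h²) = √(7.5²−1.9²) = 7.255 (perimeter = 2·24·7.255·sin(180°/24) = 45.46 mm); the cube at (-2.5, 13.5) is present — its section is the full 27×23.5 rectangle (perimeter 101.00 mm); the cylinder at (5, 4.5) does not reach this height (z outside [1, 5]); Combining (union): the regions partially overlap (shared area 117.09 mm²), so the edge portions inside another operand are dropped and the merged outline is re-measured after clipping — boundary = 105.09 mm. So its perimeter = 105.09 mm. Layer 25 (z = 7.5): the 19.5×21 cube contributes its full rectangle (perimeter 81.00 mm); the sphere at (6, 16) does not reach this height (|z−center|=8.000 > r=7.5); the 27×23.5 cube at (-2.5, 13.5) contributes its full rectangle (perimeter 101.00 mm); the cylinder at (5, 4.5) does not reach this height (z outside [1, 5]); Merging all regions: the regions partially overlap (shared area 146.25 mm²), so the edge portions inside another operand are dropped and the merged outline is re-measured after clipping — boundary = 128.00 mm. So its perimeter = 128.00 mm. Layer 25 is larger (128.00 vs 105.09 mm).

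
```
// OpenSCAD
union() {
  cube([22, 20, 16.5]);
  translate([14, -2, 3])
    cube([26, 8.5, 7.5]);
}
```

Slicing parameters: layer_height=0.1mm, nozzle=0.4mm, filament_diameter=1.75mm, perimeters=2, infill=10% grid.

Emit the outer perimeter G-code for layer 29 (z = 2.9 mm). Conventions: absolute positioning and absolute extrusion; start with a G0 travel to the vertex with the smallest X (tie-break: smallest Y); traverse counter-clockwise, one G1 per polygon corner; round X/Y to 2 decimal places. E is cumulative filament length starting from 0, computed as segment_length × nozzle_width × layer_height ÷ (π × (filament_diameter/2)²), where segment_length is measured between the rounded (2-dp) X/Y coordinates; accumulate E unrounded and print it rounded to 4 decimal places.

At z = 2.9 mm: the 22×20 cube contributes its full rectangle; the cube at (14, -2) does not reach this height (z outside [3, 10.5]); Merging all regions: only the 22×20 cube is present, so the union is just that shape — 1 connected region. The outline is a single polygon with 4 vertices. Extrusion per mm of travel: 0.4 × 0.1 / (π × 0.875²) = 0.016630. Accumulating E over each segment gives final E = 1.3969.

G0 X0.00 Y0.00 Z2.90
G1 X22.00 Y0.00 E0.3659
G1 X22.00 Y20.00 E0.6985
G1 X0.00 Y20.00 E1.0643
G1 X0.00 Y0.00 E1.3969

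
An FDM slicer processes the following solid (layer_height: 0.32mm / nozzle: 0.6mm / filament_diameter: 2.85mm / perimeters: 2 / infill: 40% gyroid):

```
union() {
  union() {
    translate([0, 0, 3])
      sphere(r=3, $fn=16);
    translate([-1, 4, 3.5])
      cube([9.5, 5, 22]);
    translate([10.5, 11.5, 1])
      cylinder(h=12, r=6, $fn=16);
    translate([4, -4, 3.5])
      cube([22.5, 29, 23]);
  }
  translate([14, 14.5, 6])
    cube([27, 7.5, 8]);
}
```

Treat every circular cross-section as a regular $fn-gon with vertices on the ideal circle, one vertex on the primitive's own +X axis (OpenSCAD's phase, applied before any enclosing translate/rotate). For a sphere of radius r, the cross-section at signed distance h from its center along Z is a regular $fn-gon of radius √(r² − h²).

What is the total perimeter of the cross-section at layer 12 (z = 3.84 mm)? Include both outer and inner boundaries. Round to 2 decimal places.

At z = 3.84 mm: the r=3 sphere contributes a regular 16-gon of circumradius √(3²−0.84²) = 2.880 (perimeter = 2·16·2.880·sin(180°/16) = 17.98 mm); the cube at (-1, 4) is present — its section is the full 9.5×5 rectangle (perimeter 29.00 mm); the r=6 cylinder at (10.5, 11.5) contributes a regular 16-gon of circumradius 6 (perimeter = 2·16·6.000·sin(180°/16) = 37.46 mm); the cube at (4, -4) is present — its section is the full 22.5×29 rectangle (perimeter 103.00 mm); Taking the union: the regions partially overlap (shared area 132.71 mm²), so the edge portions inside another operand are dropped and the merged outline is re-measured after clipping — boundary = 130.98 mm; the cube at (14, 14.5) is absent (z outside [6, 14]); Taking the union: only the result so far is present, so the union is just that shape — boundary = 130.98 mm. Overall, the cross-section has 2 separate islands. Total boundary length (outer) = 130.98 mm.

130.98 mm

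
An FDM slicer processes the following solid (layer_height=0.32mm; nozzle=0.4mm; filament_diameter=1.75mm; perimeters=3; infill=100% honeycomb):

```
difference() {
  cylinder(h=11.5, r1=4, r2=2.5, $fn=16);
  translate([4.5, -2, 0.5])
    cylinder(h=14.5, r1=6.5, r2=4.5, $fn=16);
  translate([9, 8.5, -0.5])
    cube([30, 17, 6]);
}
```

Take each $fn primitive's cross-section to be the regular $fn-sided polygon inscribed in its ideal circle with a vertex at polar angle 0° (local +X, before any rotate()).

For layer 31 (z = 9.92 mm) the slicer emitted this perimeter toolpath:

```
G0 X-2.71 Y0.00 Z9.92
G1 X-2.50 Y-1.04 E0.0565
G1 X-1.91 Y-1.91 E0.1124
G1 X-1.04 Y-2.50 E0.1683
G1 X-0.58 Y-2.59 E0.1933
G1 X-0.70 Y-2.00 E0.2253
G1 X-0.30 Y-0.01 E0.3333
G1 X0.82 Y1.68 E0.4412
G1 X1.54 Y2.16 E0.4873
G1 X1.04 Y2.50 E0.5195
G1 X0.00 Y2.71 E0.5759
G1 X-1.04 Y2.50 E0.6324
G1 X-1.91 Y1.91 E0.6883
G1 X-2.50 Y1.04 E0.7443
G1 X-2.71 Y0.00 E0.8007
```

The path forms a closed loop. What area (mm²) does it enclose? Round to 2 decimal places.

Apply the shoelace formula to the sequence of (X, Y) vertices; enclosed area = 11.36 mm².

11.36 mm²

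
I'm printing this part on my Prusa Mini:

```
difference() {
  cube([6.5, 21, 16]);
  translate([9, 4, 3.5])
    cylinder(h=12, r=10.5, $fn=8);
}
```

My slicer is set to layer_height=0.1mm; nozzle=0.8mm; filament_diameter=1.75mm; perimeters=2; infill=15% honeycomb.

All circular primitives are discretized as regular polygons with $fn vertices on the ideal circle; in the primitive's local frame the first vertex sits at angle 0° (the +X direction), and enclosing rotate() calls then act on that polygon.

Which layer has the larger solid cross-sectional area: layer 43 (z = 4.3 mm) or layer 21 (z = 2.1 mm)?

Layer 43 (z = 4.3): the cube is present — its section is the full 6.5×21 rectangle (area 136.50 mm²); the r=10.5 cylinder at (9, 4) gives a regular 8-gon of circumradius 10.5 (constant along its height) (area = (8/2)·10.500²·sin(360°/8) = 311.83 mm²); After the difference (first − rest): starting from the 6.5×21 cube (136.50 mm²), the r=10.5 cylinder at (9, 4) partially overlaps it — only the 76.26 mm² overlap (of its 311.83 mm²) is removed, clipping the outline — area = 60.24 mm². So its area = 60.24 mm². Layer 21 (z = 2.1): the 6.5×21 cube contributes its full rectangle (area 136.50 mm²); the cylinder at (9, 4) is absent (z outside [3.5, 15.5]); Subtracting the remaining from the first: none of the subtracted shapes is present at this height, so the 6.5×21 cube is unchanged — area = 136.50 mm². So its area = 136.50 mm². Layer 21 is larger (136.50 vs 60.24 mm²).

layer 21 (z = 2.1 mm)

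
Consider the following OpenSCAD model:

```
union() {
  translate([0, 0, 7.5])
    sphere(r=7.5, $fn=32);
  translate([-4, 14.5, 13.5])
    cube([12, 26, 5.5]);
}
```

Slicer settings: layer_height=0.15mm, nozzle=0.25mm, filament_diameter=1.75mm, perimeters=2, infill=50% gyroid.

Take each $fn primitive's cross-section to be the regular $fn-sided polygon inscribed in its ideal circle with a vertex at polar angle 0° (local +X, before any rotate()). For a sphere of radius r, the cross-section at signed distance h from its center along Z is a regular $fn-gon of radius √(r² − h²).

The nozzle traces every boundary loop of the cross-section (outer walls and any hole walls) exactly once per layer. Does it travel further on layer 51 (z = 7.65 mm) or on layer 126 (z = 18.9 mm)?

Layer 51 (z = 7.65): the r=7.5 sphere slices to a regular 32-gon of circumradius 7.498 (√(r²−h²) with h=0.15 from center) (perimeter = 2·32·7.498·sin(180°/32) = 47.04 mm); the cube at (-4, 14.5) is not intersected at this z (z outside [13.5, 19]); Merging all regions: only the r=7.5 sphere is present, so the union is just that shape — boundary = 47.04 mm. So its perimeter = 47.04 mm. Layer 126 (z = 18.9): the sphere does not reach this height (|z−center|=11.400 > r=7.5); the 12×26 cube at (-4, 14.5) contributes its full rectangle (perimeter 76.00 mm); Merging all regions: only the 12×26 cube at (-4, 14.5) is present, so the union is just that shape — boundary = 76.00 mm. So its perimeter = 76.00 mm. Layer 126 is larger (76.00 vs 47.04 mm).

layer 126 (z = 18.9 mm)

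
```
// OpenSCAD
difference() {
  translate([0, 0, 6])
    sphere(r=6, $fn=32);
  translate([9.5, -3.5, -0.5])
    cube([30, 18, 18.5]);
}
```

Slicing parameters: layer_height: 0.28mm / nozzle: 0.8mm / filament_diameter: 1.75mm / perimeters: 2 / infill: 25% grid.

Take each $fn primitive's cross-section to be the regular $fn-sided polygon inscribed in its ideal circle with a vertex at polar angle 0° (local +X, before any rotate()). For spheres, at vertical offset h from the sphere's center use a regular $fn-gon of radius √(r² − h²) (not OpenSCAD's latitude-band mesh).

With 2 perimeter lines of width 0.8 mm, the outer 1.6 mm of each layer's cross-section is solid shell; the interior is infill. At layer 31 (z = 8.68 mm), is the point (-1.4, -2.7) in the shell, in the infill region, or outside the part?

infill

At z = 8.68 mm: the sphere: section is a regular 32-gon, circumradius = √(r²−h²) = √(6²−2.68²) = 5.368; the cube at (9.5, -3.5) is present — its section is the full 30×18 rectangle; Subtracting the remaining from the first: starting from the r=6 sphere, the 30×18 cube at (9.5, -3.5) misses the remaining region (no effect) — 1 connected region. Overall, the cross-section is a single solid region. The nearest boundary edge runs (-2.05, -4.96)→(-2.98, -4.46); distance from the point to it = 2.30 mm. The point is inside the cross-section and 2.30 mm from the nearest boundary — more than the 1.6 mm shell width (2 × 0.8), so it's in the infill interior.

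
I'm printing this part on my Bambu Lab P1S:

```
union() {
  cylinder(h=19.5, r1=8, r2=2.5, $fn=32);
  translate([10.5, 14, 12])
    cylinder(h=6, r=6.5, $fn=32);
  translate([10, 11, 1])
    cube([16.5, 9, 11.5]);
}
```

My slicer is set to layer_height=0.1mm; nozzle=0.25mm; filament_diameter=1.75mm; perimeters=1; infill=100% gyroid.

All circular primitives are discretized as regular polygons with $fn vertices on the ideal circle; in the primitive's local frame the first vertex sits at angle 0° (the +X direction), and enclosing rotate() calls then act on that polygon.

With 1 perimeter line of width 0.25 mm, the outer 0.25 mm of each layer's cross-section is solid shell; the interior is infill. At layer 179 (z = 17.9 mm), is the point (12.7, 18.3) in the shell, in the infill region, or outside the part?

At z = 17.9 mm: the cone contributes a regular 32-gon of circumradius 2.951 (interpolated between r1=8 and r2=2.5 at t=0.918); the r=6.5 cylinder at (10.5, 14) contributes a regular 32-gon of circumradius 6.5; the cube at (10, 11) is absent (z outside [1, 12.5]); Taking the union: the 2 present regions are separate (no shared area or edge), so areas and boundary lengths simply add and each stays a separate island — 2 connected regions. Overall, the cross-section has 2 separate islands. The nearest boundary edge runs (12.99, 20.01)→(14.11, 19.40); distance from the point to it = 1.64 mm. (Shell/infill is judged within the island containing the point — the largest one.) The point is inside the cross-section and 1.64 mm from the nearest boundary — more than the 0.25 mm shell width (1 × 0.25), so it's in the infill interior.

infill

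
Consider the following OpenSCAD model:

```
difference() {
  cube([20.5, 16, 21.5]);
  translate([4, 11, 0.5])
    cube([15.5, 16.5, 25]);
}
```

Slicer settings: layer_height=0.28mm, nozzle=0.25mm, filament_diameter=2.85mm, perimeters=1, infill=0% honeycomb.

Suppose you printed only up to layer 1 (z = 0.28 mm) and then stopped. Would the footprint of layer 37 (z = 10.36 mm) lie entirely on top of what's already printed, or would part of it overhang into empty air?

Compare the two slices. At z = 0.28: the cube (footprint 20.5×16) is included at this height (area 328.00 mm²); the cube at (4, 11) does not reach this height (z outside [0.5, 25.5]); Subtracting the remaining from the first: none of the subtracted shapes is present at this height, so the 20.5×16 cube is unchanged — area = 328.00 mm². At z = 10.36: the 20.5×16 cube contributes its full rectangle (area 328.00 mm²); the cube at (4, 11) (footprint 15.5×16.5) is included at this height (area 255.75 mm²); Taking the first minus the rest: starting from the 20.5×16 cube (328.00 mm²), the 15.5×16.5 cube at (4, 11) partially overlaps it — only the 77.50 mm² overlap (of its 255.75 mm²) is removed, clipping the outline — area = 250.50 mm². Checking containment: the cross-section at z = 10.36 is a subset of the cross-section at z = 0.28.

entirely on top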